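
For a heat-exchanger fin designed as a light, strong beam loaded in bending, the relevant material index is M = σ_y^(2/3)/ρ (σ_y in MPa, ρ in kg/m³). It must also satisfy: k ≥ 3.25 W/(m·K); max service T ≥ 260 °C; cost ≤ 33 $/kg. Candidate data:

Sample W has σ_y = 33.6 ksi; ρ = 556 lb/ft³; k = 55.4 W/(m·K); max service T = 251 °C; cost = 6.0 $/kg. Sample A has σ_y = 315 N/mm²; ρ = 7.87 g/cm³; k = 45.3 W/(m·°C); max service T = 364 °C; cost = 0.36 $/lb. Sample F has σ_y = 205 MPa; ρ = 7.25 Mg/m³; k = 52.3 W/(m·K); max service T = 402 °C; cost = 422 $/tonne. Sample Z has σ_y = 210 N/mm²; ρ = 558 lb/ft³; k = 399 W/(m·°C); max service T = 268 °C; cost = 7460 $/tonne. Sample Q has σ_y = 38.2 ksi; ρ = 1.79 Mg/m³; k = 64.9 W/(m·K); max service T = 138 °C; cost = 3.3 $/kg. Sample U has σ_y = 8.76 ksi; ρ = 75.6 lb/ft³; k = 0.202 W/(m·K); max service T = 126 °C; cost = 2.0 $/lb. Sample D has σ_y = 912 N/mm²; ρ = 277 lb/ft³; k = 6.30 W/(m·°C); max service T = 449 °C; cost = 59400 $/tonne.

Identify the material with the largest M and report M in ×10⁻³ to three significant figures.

Screen on constraints: k ≥ 3.25 W/(m·K); max service T ≥ 260 °C; cost ≤ 33 $/kg. Survivors: sample A, sample F, sample Z.
Normalizing units and computing the index:
  sample A: σ_y = 315.0 MPa, ρ = 7870 kg/m³
  sample F: σ_y = 205.0 MPa, ρ = 7250 kg/m³
  sample Z: σ_y = 210.0 MPa, ρ = 8938 kg/m³
  sample A: M = 5.88×10⁻³
  sample F: M = 4.80×10⁻³
  sample Z: M = 3.95×10⁻³
Sample A ranks first.

sample A, M = 5.88×10⁻³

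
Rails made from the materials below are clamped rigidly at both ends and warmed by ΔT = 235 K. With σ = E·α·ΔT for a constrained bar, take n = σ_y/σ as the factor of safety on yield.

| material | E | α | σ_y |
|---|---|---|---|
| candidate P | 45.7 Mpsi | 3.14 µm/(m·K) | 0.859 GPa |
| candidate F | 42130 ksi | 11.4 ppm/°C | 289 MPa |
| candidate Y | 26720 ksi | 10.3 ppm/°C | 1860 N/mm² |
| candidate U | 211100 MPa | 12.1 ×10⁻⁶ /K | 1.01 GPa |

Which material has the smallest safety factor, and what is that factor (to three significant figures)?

Per material, after unit conversion:
  candidate P: E = 315.1, α = 3.14, σ_y = 859.0 → σ = 233 MPa, n = 3.69
  candidate F: E = 290.5, α = 11.4, σ_y = 289.0 → σ = 778 MPa, n = 0.371
  candidate Y: E = 184.2, α = 10.3, σ_y = 1860 → σ = 446 MPa, n = 4.17
  candidate U: E = 211.1, α = 12.1, σ_y = 1010 → σ = 600 MPa, n = 1.68
Candidate F has the lowest safety factor, n = 0.371.

candidate F, n = 0.371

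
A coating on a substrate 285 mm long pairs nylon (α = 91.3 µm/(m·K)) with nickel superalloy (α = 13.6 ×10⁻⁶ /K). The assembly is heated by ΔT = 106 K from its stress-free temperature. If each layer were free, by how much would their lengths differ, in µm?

Δα = |91.3 − 13.6|×10⁻⁶/K = 77.7×10⁻⁶/K.
ΔL_mismatch = Δα·L·ΔT = 77.7×10⁻⁶ × 285.0 mm × 106.0 K = 2350 µm.

2350 µm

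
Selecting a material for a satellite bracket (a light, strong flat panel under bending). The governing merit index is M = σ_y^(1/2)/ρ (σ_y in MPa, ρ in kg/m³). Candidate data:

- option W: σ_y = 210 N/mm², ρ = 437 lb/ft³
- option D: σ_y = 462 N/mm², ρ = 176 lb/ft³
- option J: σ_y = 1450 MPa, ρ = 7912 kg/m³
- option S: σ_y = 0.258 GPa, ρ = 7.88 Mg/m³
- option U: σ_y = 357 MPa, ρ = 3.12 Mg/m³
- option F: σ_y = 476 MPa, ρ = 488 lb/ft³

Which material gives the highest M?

option D

Normalizing units and computing the index:
  option W: σ_y = 210.0 MPa, ρ = 7000 kg/m³
  option D: σ_y = 462.0 MPa, ρ = 2819 kg/m³
  option J: σ_y = 1450 MPa, ρ = 7912 kg/m³
  option S: σ_y = 258.0 MPa, ρ = 7880 kg/m³
  option U: σ_y = 357.0 MPa, ρ = 3120 kg/m³
  option F: σ_y = 476.0 MPa, ρ = 7817 kg/m³
  option D: M = 7.62×10⁻³
  option U: M = 6.06×10⁻³
  option J: M = 4.81×10⁻³
  option F: M = 2.79×10⁻³
  option W: M = 2.07×10⁻³
  option S: M = 2.04×10⁻³
Option D ranks first.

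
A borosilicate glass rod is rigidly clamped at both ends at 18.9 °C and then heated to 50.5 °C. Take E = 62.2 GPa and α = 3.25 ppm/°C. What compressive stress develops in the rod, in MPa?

ΔT = 31.60 K. Constrained thermal stress σ = E·α·ΔT = 62.20×10³ MPa × 3.25×10⁻⁶ × 31.60 = 6.39 MPa (compressive).

6.39 MPa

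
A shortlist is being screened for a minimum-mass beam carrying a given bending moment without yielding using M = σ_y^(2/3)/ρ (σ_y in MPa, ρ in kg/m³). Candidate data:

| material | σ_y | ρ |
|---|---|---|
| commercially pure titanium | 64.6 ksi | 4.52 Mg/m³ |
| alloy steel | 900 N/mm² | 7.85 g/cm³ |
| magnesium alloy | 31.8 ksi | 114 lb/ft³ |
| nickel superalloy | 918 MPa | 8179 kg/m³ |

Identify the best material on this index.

Putting every candidate on a common basis:
  commercially pure titanium: σ_y = 445.4 MPa, ρ = 4520 kg/m³
  alloy steel: σ_y = 900.0 MPa, ρ = 7850 kg/m³
  magnesium alloy: σ_y = 219.3 MPa, ρ = 1826 kg/m³
  nickel superalloy: σ_y = 918.0 MPa, ρ = 8179 kg/m³
  magnesium alloy: M = 19.9×10⁻³
  commercially pure titanium: M = 12.9×10⁻³
  alloy steel: M = 11.9×10⁻³
  nickel superalloy: M = 11.5×10⁻³
Magnesium alloy has the largest M.

magnesium alloy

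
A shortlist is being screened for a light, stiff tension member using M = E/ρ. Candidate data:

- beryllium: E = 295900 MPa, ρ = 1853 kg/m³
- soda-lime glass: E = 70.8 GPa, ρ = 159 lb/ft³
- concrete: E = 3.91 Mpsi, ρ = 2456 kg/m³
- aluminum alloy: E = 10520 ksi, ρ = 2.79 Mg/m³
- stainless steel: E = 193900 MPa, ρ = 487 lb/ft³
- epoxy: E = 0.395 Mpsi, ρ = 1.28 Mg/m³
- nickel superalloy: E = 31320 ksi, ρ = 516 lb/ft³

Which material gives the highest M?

In SI units:
  beryllium: E = 295.9 GPa, ρ = 1853 kg/m³
  soda-lime glass: E = 70.80 GPa, ρ = 2547 kg/m³
  concrete: E = 26.96 GPa, ρ = 2456 kg/m³
  aluminum alloy: E = 72.53 GPa, ρ = 2790 kg/m³
  stainless steel: E = 193.9 GPa, ρ = 7801 kg/m³
  epoxy: E = 2.723 GPa, ρ = 1280 kg/m³
  nickel superalloy: E = 215.9 GPa, ρ = 8266 kg/m³
  beryllium: M = 160 MN·m/kg
  soda-lime glass: M = 27.8 MN·m/kg
  nickel superalloy: M = 26.1 MN·m/kg
  aluminum alloy: M = 26.0 MN·m/kg
  stainless steel: M = 24.9 MN·m/kg
  concrete: M = 11.0 MN·m/kg
  epoxy: M = 2.13 MN·m/kg
Beryllium has the largest M.

beryllium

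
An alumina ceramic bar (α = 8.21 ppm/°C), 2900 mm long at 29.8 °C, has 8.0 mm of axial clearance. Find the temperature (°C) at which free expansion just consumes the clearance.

α·L₀·ΔT = 8.0 mm ⇒ ΔT = 8.0 / (8.21×10⁻⁶ × 2900.0) = 336.0 K.
T = 29.8 + 336.0 = 365.8 °C.

366 °C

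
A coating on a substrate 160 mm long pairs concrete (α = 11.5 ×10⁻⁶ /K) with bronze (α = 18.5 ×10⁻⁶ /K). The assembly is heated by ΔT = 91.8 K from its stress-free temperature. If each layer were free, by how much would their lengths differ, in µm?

103 µm

Δα = |11.5 − 18.5|×10⁻⁶/K = 7.00×10⁻⁶/K.
ΔL_mismatch = Δα·L·ΔT = 7.00×10⁻⁶ × 160.0 mm × 91.8 K = 103 µm.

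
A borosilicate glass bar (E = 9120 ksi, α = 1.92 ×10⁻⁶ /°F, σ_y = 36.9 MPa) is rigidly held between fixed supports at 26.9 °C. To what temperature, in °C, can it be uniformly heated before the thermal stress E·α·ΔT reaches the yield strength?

197 °C

E = 9120 ksi = 62.88 GPa.
α = 1.92×10⁻⁶/°F × 9/5 = 3.46×10⁻⁶/K.
E·α·ΔT = 36.90 MPa ⇒ ΔT = 36.90 / (62.88×10³ × 3.46×10⁻⁶) = 169.8 K.
T = 26.9 + 169.8 = 196.7 °C.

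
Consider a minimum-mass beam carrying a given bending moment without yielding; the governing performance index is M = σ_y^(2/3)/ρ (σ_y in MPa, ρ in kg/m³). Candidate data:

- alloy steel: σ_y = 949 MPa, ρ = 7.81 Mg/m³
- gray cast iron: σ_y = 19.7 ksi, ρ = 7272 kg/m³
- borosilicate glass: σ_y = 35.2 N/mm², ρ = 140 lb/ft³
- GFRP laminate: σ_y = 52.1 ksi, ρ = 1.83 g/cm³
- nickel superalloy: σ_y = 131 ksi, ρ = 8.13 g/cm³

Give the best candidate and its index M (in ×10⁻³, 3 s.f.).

GFRP laminate, M = 27.6×10⁻³

Putting every candidate on a common basis:
  alloy steel: σ_y = 949.0 MPa, ρ = 7810 kg/m³
  gray cast iron: σ_y = 135.8 MPa, ρ = 7272 kg/m³
  borosilicate glass: σ_y = 35.20 MPa, ρ = 2243 kg/m³
  GFRP laminate: σ_y = 359.2 MPa, ρ = 1830 kg/m³
  nickel superalloy: σ_y = 903.2 MPa, ρ = 8130 kg/m³
  GFRP laminate: M = 27.6×10⁻³
  alloy steel: M = 12.4×10⁻³
  nickel superalloy: M = 11.5×10⁻³
  borosilicate glass: M = 4.79×10⁻³
  gray cast iron: M = 3.63×10⁻³
Highest index: GFRP laminate.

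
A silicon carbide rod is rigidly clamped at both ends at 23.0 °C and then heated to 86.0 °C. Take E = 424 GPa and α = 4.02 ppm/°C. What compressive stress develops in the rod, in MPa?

107 MPa

ΔT = 63.00 K. Constrained thermal stress σ = E·α·ΔT = 424.0×10³ MPa × 4.02×10⁻⁶ × 63.00 = 107 MPa (compressive).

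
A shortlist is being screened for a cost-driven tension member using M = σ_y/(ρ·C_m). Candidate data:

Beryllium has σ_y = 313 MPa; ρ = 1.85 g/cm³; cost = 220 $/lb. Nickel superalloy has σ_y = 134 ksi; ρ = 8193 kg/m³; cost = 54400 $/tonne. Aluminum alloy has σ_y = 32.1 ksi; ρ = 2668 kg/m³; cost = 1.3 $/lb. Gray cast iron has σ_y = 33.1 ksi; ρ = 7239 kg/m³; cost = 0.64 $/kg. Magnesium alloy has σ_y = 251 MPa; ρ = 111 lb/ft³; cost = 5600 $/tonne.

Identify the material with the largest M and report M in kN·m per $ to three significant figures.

In SI units:
  beryllium: σ_y = 313.0 MPa, ρ = 1850 kg/m³, cost = 485.0 $/kg
  nickel superalloy: σ_y = 923.9 MPa, ρ = 8193 kg/m³, cost = 54.40 $/kg
  aluminum alloy: σ_y = 221.3 MPa, ρ = 2668 kg/m³, cost = 2.866 $/kg
  gray cast iron: σ_y = 228.2 MPa, ρ = 7239 kg/m³, cost = 0.6400 $/kg
  magnesium alloy: σ_y = 251.0 MPa, ρ = 1778 kg/m³, cost = 5.600 $/kg
  gray cast iron: M = 49.3 kN·m per $
  aluminum alloy: M = 28.9 kN·m per $
  magnesium alloy: M = 25.2 kN·m per $
  nickel superalloy: M = 2.07 kN·m per $
  beryllium: M = 0.349 kN·m per $
Highest index: gray cast iron.

gray cast iron, M = 49.3 kN·m per $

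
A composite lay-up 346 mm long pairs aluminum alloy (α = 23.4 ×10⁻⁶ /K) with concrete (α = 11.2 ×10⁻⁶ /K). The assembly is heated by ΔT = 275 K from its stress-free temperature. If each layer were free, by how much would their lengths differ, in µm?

Δα = |23.4 − 11.2|×10⁻⁶/K = 12.2×10⁻⁶/K.
ΔL_mismatch = Δα·L·ΔT = 12.2×10⁻⁶ × 346.0 mm × 275.0 K = 1160 µm.

1160 µm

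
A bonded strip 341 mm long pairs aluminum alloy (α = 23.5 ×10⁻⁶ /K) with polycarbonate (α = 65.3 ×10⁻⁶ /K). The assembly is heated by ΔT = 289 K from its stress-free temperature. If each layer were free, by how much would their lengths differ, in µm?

4120 µm

Δα = |23.5 − 65.3|×10⁻⁶/K = 41.8×10⁻⁶/K.
ΔL_mismatch = Δα·L·ΔT = 41.8×10⁻⁶ × 341.0 mm × 289.0 K = 4120 µm.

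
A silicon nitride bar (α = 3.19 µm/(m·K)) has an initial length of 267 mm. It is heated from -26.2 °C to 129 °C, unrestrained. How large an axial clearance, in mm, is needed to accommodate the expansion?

0.132 mm

ΔT = 129 − (-26.2) = 155.2 K.
ΔL = α·L₀·ΔT = 3.19×10⁻⁶ × 267 mm × 155.2 K = 0.132 mm.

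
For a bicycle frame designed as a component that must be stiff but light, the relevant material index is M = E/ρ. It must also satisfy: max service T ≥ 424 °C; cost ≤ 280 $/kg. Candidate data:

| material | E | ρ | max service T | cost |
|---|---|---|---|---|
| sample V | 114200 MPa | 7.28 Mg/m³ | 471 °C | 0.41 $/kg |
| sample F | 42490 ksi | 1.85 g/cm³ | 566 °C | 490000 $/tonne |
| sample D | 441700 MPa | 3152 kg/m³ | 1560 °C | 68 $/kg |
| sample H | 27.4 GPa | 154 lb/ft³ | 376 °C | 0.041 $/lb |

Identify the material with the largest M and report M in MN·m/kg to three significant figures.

Screen on constraints: max service T ≥ 424 °C; cost ≤ 280 $/kg. Survivors: sample V, sample D.
Putting every candidate on a common basis:
  sample V: E = 114.2 GPa, ρ = 7280 kg/m³
  sample D: E = 441.7 GPa, ρ = 3152 kg/m³
  sample D: M = 140 MN·m/kg
  sample V: M = 15.7 MN·m/kg
Highest index: sample D.

sample D, M = 140 MN·m/kg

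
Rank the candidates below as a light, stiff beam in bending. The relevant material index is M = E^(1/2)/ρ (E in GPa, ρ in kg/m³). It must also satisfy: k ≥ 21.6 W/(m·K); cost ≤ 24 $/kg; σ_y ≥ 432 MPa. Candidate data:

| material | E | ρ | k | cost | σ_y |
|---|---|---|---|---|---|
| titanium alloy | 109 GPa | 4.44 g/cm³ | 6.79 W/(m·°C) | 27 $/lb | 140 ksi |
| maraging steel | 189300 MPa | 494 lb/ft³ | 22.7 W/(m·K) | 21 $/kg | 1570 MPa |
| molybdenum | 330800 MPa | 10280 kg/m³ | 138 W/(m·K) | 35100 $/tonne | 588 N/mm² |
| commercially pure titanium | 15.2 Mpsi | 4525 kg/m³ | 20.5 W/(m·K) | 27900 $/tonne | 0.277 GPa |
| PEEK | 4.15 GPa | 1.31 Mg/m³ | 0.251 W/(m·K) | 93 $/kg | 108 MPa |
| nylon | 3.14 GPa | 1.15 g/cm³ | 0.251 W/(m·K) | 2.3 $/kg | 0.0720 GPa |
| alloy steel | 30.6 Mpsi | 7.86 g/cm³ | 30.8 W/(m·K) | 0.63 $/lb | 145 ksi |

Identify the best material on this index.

alloy steel

Screen on constraints: k ≥ 21.6 W/(m·K); cost ≤ 24 $/kg; σ_y ≥ 432 MPa. Survivors: maraging steel, alloy steel.
Normalizing units and computing the index:
  maraging steel: E = 189.3 GPa, ρ = 7913 kg/m³
  alloy steel: E = 211.0 GPa, ρ = 7860 kg/m³
  alloy steel: M = 1.85×10⁻³
  maraging steel: M = 1.74×10⁻³
Alloy steel ranks first.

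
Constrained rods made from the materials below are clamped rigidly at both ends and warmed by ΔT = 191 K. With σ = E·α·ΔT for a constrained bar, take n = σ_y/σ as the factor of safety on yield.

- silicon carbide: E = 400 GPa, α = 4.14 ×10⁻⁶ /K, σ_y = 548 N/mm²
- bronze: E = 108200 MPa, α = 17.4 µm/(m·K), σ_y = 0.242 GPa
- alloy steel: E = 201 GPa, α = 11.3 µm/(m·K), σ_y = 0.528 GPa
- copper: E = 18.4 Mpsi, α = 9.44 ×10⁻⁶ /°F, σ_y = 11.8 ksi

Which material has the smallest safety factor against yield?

With everything in SI (GPa, ×10⁻⁶/K, MPa):
  silicon carbide: E = 400.0, α = 4.14, σ_y = 548.0 → σ = 316 MPa, n = 1.73
  bronze: E = 108.2, α = 17.4, σ_y = 242.0 → σ = 360 MPa, n = 0.673
  alloy steel: E = 201.0, α = 11.3, σ_y = 528.0 → σ = 434 MPa, n = 1.22
  copper: E = 126.9, α = 17.0, σ_y = 81.36 → σ = 412 MPa, n = 0.198
Smallest n: copper with n = 0.198.

copper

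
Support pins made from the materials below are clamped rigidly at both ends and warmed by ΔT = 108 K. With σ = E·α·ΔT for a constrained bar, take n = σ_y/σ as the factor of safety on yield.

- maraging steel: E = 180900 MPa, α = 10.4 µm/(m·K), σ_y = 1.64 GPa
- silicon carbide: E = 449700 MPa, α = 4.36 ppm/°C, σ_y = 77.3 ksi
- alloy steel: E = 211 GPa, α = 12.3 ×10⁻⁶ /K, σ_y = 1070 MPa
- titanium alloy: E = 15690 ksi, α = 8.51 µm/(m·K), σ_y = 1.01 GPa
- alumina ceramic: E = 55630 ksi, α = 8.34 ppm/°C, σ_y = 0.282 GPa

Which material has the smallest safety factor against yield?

With everything in SI (GPa, ×10⁻⁶/K, MPa):
  maraging steel: E = 180.9, α = 10.4, σ_y = 1640 → σ = 203 MPa, n = 8.07
  silicon carbide: E = 449.7, α = 4.36, σ_y = 533.0 → σ = 212 MPa, n = 2.52
  alloy steel: E = 211.0, α = 12.3, σ_y = 1070 → σ = 280 MPa, n = 3.82
  titanium alloy: E = 108.2, α = 8.51, σ_y = 1010 → σ = 99.4 MPa, n = 10.2
  alumina ceramic: E = 383.6, α = 8.34, σ_y = 282.0 → σ = 345 MPa, n = 0.816
Smallest n: alumina ceramic with n = 0.816.

alumina ceramic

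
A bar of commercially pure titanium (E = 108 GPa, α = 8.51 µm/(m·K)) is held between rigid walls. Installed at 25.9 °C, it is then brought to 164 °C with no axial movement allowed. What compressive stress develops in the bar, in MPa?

127 MPa

ΔT = 138.1 K. Constrained thermal stress σ = E·α·ΔT = 108.0×10³ MPa × 8.51×10⁻⁶ × 138.1 = 127 MPa (compressive).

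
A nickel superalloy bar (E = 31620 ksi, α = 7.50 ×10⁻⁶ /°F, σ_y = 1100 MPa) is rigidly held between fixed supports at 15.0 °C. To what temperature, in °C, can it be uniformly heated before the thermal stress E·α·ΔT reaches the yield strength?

389 °C

E = 31620 ksi = 218.0 GPa.
α = 7.50×10⁻⁶/°F × 9/5 = 13.5×10⁻⁶/K.
E·α·ΔT = 1100 MPa ⇒ ΔT = 1100 / (218.0×10³ × 13.5×10⁻⁶) = 373.7 K.
T = 15.0 + 373.7 = 388.7 °C.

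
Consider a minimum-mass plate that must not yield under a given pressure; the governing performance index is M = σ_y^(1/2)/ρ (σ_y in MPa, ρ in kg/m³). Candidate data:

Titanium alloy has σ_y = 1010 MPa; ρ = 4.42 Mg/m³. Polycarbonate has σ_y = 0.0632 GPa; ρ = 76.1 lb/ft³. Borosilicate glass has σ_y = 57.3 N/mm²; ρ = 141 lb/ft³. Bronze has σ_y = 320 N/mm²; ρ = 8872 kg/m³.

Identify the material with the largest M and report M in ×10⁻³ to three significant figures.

Putting every candidate on a common basis:
  titanium alloy: σ_y = 1010 MPa, ρ = 4420 kg/m³
  polycarbonate: σ_y = 63.20 MPa, ρ = 1219 kg/m³
  borosilicate glass: σ_y = 57.30 MPa, ρ = 2259 kg/m³
  bronze: σ_y = 320.0 MPa, ρ = 8872 kg/m³
  titanium alloy: M = 7.19×10⁻³
  polycarbonate: M = 6.52×10⁻³
  borosilicate glass: M = 3.35×10⁻³
  bronze: M = 2.02×10⁻³
Highest index: titanium alloy.

titanium alloy, M = 7.19×10⁻³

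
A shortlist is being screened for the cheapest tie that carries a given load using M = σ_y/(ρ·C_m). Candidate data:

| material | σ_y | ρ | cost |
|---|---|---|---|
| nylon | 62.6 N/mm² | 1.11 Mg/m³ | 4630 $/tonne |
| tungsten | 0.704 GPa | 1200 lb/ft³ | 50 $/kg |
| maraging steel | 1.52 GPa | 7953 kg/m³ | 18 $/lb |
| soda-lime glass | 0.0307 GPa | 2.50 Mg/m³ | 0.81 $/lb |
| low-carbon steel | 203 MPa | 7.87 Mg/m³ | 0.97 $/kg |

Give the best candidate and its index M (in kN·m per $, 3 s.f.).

low-carbon steel, M = 26.6 kN·m per $

After converting to SI:
  nylon: σ_y = 62.60 MPa, ρ = 1110 kg/m³, cost = 4.630 $/kg
  tungsten: σ_y = 704.0 MPa, ρ = 19220 kg/m³, cost = 50.00 $/kg
  maraging steel: σ_y = 1520 MPa, ρ = 7953 kg/m³, cost = 39.68 $/kg
  soda-lime glass: σ_y = 30.70 MPa, ρ = 2500 kg/m³, cost = 1.786 $/kg
  low-carbon steel: σ_y = 203.0 MPa, ρ = 7870 kg/m³, cost = 0.9700 $/kg
  low-carbon steel: M = 26.6 kN·m per $
  nylon: M = 12.2 kN·m per $
  soda-lime glass: M = 6.88 kN·m per $
  maraging steel: M = 4.82 kN·m per $
  tungsten: M = 0.732 kN·m per $
Highest index: low-carbon steel.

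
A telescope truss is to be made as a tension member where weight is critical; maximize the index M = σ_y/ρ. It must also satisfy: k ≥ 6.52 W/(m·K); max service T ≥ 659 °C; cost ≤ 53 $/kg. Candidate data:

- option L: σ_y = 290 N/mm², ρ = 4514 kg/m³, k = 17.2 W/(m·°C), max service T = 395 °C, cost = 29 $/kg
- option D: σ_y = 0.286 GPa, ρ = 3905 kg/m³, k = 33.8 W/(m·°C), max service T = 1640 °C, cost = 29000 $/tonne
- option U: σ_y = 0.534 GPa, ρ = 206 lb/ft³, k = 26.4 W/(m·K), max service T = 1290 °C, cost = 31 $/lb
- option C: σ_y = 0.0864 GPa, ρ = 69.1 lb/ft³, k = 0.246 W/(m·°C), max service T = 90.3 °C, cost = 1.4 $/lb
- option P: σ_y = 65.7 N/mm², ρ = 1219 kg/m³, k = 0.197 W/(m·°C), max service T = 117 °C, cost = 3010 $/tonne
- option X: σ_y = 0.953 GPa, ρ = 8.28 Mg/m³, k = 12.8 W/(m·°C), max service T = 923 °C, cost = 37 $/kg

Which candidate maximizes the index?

option X

Screen on constraints: k ≥ 6.52 W/(m·K); max service T ≥ 659 °C; cost ≤ 53 $/kg. Survivors: option D, option X.
After converting to SI:
  option D: σ_y = 286.0 MPa, ρ = 3905 kg/m³
  option X: σ_y = 953.0 MPa, ρ = 8280 kg/m³
  option X: M = 115 kN·m/kg
  option D: M = 73.2 kN·m/kg
Highest index: option X.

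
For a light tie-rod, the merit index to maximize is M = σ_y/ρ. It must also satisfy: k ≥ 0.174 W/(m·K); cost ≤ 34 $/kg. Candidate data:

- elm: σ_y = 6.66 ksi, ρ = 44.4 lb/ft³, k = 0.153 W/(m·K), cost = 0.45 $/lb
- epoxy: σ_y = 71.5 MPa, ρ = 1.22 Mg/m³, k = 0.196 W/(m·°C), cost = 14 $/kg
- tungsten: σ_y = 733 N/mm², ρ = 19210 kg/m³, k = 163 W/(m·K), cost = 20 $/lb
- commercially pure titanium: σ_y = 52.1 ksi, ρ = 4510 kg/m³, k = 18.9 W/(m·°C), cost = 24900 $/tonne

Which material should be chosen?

Screen on constraints: k ≥ 0.174 W/(m·K); cost ≤ 34 $/kg. Survivors: epoxy, commercially pure titanium.
Convert each candidate to consistent units, then evaluate M:
  epoxy: σ_y = 71.50 MPa, ρ = 1220 kg/m³
  commercially pure titanium: σ_y = 359.2 MPa, ρ = 4510 kg/m³
  commercially pure titanium: M = 79.6 kN·m/kg
  epoxy: M = 58.6 kN·m/kg
The maximum is for commercially pure titanium.

commercially pure titanium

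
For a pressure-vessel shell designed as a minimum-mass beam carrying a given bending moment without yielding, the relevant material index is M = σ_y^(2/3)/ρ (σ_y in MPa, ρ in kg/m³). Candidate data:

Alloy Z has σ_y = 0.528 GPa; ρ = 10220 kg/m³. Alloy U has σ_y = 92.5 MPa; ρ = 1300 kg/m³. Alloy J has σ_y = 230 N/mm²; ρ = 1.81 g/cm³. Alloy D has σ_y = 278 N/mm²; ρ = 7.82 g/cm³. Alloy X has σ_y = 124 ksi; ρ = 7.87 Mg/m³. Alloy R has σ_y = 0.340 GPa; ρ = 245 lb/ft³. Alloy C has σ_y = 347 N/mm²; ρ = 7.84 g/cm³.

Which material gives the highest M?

alloy J

After converting to SI:
  alloy Z: σ_y = 528.0 MPa, ρ = 10220 kg/m³
  alloy U: σ_y = 92.50 MPa, ρ = 1300 kg/m³
  alloy J: σ_y = 230.0 MPa, ρ = 1810 kg/m³
  alloy D: σ_y = 278.0 MPa, ρ = 7820 kg/m³
  alloy X: σ_y = 855.0 MPa, ρ = 7870 kg/m³
  alloy R: σ_y = 340.0 MPa, ρ = 3925 kg/m³
  alloy C: σ_y = 347.0 MPa, ρ = 7840 kg/m³
  alloy J: M = 20.7×10⁻³
  alloy U: M = 15.7×10⁻³
  alloy R: M = 12.4×10⁻³
  alloy X: M = 11.4×10⁻³
  alloy Z: M = 6.39×10⁻³
  alloy C: M = 6.30×10⁻³
  alloy D: M = 5.45×10⁻³
Alloy J ranks first.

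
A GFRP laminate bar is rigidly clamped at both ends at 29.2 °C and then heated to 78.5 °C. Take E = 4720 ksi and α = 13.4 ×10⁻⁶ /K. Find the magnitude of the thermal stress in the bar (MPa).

21.5 MPa

E = 4720 ksi = 32.54 GPa.
ΔT = 49.30 K. Constrained thermal stress σ = E·α·ΔT = 32.54×10³ MPa × 13.4×10⁻⁶ × 49.30 = 21.5 MPa (compressive).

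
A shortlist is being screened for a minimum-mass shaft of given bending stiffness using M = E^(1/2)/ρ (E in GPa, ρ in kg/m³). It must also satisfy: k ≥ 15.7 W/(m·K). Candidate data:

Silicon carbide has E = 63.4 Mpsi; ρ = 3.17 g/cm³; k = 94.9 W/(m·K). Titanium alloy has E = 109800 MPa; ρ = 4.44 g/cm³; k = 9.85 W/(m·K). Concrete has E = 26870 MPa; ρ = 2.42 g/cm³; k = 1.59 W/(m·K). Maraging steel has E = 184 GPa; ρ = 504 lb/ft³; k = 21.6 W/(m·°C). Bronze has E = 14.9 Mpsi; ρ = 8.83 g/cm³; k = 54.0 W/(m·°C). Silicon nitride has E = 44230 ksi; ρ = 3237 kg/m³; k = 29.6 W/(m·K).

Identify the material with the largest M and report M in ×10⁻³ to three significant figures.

Screen on constraints: k ≥ 15.7 W/(m·K). Survivors: silicon carbide, maraging steel, bronze, silicon nitride.
Normalizing units and computing the index:
  silicon carbide: E = 437.1 GPa, ρ = 3170 kg/m³
  maraging steel: E = 184.0 GPa, ρ = 8073 kg/m³
  bronze: E = 102.7 GPa, ρ = 8830 kg/m³
  silicon nitride: E = 305.0 GPa, ρ = 3237 kg/m³
  silicon carbide: M = 6.60×10⁻³
  silicon nitride: M = 5.39×10⁻³
  maraging steel: M = 1.68×10⁻³
  bronze: M = 1.15×10⁻³
Highest index: silicon carbide.

silicon carbide, M = 6.60×10⁻³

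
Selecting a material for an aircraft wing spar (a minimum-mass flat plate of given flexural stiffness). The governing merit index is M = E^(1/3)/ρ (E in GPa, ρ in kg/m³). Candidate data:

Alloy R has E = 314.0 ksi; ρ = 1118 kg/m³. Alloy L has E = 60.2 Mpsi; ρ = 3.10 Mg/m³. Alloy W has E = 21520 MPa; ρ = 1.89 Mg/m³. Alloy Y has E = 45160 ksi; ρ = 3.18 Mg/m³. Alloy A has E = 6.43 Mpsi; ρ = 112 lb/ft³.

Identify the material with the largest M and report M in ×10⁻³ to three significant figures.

alloy L, M = 2.41×10⁻³

In SI units:
  alloy R: E = 2.165 GPa, ρ = 1118 kg/m³
  alloy L: E = 415.1 GPa, ρ = 3100 kg/m³
  alloy W: E = 21.52 GPa, ρ = 1890 kg/m³
  alloy Y: E = 311.4 GPa, ρ = 3180 kg/m³
  alloy A: E = 44.33 GPa, ρ = 1794 kg/m³
  alloy L: M = 2.41×10⁻³
  alloy Y: M = 2.13×10⁻³
  alloy A: M = 1.97×10⁻³
  alloy W: M = 1.47×10⁻³
  alloy R: M = 1.16×10⁻³
Alloy L has the largest M.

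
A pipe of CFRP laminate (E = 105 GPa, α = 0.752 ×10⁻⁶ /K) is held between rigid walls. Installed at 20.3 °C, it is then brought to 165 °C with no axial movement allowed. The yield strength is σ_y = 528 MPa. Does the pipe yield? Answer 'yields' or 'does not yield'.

does not yield

ΔT = 144.7 K. Constrained thermal stress σ = E·α·ΔT = 105.0×10³ MPa × 0.752×10⁻⁶ × 144.7 = 11.4 MPa (compressive).
Compare to σ_y = 528 MPa: σ < σ_y, so it does not yield.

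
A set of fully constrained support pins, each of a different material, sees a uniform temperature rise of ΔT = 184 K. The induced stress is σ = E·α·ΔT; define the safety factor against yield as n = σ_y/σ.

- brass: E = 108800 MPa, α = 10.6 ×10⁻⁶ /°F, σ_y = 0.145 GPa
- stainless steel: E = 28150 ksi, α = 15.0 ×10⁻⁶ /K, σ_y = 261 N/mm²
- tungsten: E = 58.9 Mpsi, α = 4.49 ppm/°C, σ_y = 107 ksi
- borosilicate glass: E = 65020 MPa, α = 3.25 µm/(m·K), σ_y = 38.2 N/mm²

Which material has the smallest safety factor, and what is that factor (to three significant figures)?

With everything in SI (GPa, ×10⁻⁶/K, MPa):
  brass: E = 108.8, α = 19.1, σ_y = 145.0 → σ = 382 MPa, n = 0.380
  stainless steel: E = 194.1, α = 15.0, σ_y = 261.0 → σ = 536 MPa, n = 0.487
  tungsten: E = 406.1, α = 4.49, σ_y = 737.7 → σ = 336 MPa, n = 2.20
  borosilicate glass: E = 65.02, α = 3.25, σ_y = 38.20 → σ = 38.9 MPa, n = 0.982
The minimum is brass at n = 0.380.

brass, n = 0.380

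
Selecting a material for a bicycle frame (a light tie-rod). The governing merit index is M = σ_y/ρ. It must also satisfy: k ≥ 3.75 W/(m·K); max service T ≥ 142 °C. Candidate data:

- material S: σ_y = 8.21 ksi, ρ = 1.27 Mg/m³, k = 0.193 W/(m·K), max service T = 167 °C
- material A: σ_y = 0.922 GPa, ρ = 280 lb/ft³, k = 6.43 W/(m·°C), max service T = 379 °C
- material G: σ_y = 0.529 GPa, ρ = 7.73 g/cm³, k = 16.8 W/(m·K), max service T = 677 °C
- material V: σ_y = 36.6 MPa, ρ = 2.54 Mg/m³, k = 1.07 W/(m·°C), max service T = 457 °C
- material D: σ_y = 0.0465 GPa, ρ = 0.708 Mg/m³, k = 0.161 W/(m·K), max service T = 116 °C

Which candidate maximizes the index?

Screen on constraints: k ≥ 3.75 W/(m·K); max service T ≥ 142 °C. Survivors: material A, material G.
Convert each candidate to consistent units, then evaluate M:
  material A: σ_y = 922.0 MPa, ρ = 4485 kg/m³
  material G: σ_y = 529.0 MPa, ρ = 7730 kg/m³
  material A: M = 206 kN·m/kg
  material G: M = 68.4 kN·m/kg
Highest index: material A.

material A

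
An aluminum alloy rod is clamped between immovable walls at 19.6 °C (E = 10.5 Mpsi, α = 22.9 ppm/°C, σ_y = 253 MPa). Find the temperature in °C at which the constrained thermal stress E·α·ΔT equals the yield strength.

172 °C

E = 10.5 Mpsi = 72.39 GPa.
E·α·ΔT = 253.0 MPa ⇒ ΔT = 253.0 / (72.39×10³ × 22.9×10⁻⁶) = 152.6 K.
T = 19.6 + 152.6 = 172.2 °C.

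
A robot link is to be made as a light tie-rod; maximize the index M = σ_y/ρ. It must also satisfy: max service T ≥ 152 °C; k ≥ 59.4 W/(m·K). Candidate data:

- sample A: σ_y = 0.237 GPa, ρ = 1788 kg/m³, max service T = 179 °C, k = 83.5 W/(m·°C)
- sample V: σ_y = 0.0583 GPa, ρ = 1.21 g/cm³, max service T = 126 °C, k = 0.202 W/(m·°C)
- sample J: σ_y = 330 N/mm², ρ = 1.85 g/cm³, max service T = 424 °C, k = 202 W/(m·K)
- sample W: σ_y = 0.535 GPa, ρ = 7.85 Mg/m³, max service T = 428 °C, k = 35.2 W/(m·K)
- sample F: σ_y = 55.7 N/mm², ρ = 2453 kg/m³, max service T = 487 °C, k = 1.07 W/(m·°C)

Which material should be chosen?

sample J

Screen on constraints: max service T ≥ 152 °C; k ≥ 59.4 W/(m·K). Survivors: sample A, sample J.
In SI units:
  sample A: σ_y = 237.0 MPa, ρ = 1788 kg/m³
  sample J: σ_y = 330.0 MPa, ρ = 1850 kg/m³
  sample J: M = 178 kN·m/kg
  sample A: M = 133 kN·m/kg
Sample J has the largest M.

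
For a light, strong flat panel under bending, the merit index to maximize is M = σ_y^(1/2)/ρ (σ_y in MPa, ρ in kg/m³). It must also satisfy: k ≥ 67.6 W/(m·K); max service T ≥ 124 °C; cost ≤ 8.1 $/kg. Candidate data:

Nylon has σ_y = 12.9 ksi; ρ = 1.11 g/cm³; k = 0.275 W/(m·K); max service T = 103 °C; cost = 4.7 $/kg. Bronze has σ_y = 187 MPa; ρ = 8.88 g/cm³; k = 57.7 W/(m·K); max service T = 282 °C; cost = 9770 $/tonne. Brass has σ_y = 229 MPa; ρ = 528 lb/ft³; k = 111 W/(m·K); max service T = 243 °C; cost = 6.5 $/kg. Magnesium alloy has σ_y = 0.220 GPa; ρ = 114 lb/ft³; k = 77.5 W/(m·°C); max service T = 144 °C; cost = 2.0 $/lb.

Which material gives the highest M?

Screen on constraints: k ≥ 67.6 W/(m·K); max service T ≥ 124 °C; cost ≤ 8.1 $/kg. Survivors: brass, magnesium alloy.
Putting every candidate on a common basis:
  brass: σ_y = 229.0 MPa, ρ = 8458 kg/m³
  magnesium alloy: σ_y = 220.0 MPa, ρ = 1826 kg/m³
  magnesium alloy: M = 8.12×10⁻³
  brass: M = 1.79×10⁻³
Magnesium alloy ranks first.

magnesium alloy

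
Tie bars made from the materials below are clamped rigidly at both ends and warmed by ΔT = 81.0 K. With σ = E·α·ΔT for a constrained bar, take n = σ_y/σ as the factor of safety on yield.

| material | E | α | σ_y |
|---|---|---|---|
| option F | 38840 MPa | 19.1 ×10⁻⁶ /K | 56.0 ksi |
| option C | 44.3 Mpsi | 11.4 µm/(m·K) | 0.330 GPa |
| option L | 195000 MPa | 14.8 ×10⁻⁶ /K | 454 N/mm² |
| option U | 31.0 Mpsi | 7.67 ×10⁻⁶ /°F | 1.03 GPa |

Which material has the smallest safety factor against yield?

With everything in SI (GPa, ×10⁻⁶/K, MPa):
  option F: E = 38.84, α = 19.1, σ_y = 386.1 → σ = 60.1 MPa, n = 6.43
  option C: E = 305.4, α = 11.4, σ_y = 330.0 → σ = 282 MPa, n = 1.17
  option L: E = 195.0, α = 14.8, σ_y = 454.0 → σ = 234 MPa, n = 1.94
  option U: E = 213.7, α = 13.8, σ_y = 1030 → σ = 239 MPa, n = 4.31
Smallest n: option C with n = 1.17.

option C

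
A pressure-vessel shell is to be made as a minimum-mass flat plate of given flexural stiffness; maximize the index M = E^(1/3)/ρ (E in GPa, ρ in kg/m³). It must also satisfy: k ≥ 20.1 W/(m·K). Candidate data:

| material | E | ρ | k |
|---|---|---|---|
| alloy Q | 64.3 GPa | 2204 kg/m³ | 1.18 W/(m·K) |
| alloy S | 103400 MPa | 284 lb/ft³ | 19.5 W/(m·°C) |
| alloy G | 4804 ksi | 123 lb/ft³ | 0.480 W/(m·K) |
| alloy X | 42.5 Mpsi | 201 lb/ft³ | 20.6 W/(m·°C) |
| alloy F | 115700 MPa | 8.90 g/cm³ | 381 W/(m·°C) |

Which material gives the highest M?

Screen on constraints: k ≥ 20.1 W/(m·K). Survivors: alloy X, alloy F.
Putting every candidate on a common basis:
  alloy X: E = 293.0 GPa, ρ = 3220 kg/m³
  alloy F: E = 115.7 GPa, ρ = 8900 kg/m³
  alloy X: M = 2.06×10⁻³
  alloy F: M = 0.548×10⁻³
Highest index: alloy X.

alloy X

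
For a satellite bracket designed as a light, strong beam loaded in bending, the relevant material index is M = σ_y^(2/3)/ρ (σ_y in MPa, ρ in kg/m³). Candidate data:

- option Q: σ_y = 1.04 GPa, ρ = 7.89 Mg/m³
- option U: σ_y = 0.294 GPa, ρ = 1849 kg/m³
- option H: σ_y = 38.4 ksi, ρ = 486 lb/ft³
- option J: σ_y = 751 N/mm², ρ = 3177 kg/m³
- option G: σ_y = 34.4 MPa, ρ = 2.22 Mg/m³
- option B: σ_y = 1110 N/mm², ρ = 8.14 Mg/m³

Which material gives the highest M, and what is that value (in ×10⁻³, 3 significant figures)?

option J, M = 26.0×10⁻³

After converting to SI:
  option Q: σ_y = 1040 MPa, ρ = 7890 kg/m³
  option U: σ_y = 294.0 MPa, ρ = 1849 kg/m³
  option H: σ_y = 264.8 MPa, ρ = 7785 kg/m³
  option J: σ_y = 751.0 MPa, ρ = 3177 kg/m³
  option G: σ_y = 34.40 MPa, ρ = 2220 kg/m³
  option B: σ_y = 1110 MPa, ρ = 8140 kg/m³
  option J: M = 26.0×10⁻³
  option U: M = 23.9×10⁻³
  option B: M = 13.2×10⁻³
  option Q: M = 13.0×10⁻³
  option H: M = 5.30×10⁻³
  option G: M = 4.76×10⁻³
The maximum is for option J.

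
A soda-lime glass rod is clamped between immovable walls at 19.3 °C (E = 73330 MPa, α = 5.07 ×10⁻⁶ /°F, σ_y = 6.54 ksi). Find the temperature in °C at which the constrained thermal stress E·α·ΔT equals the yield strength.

86.7 °C

E = 73330 MPa = 73.33 GPa.
α = 5.07×10⁻⁶/°F × 9/5 = 9.13×10⁻⁶/K.
σ_y = 6.54 ksi = 45.09 MPa.
E·α·ΔT = 45.09 MPa ⇒ ΔT = 45.09 / (73.33×10³ × 9.13×10⁻⁶) = 67.38 K.
T = 19.3 + 67.38 = 86.68 °C.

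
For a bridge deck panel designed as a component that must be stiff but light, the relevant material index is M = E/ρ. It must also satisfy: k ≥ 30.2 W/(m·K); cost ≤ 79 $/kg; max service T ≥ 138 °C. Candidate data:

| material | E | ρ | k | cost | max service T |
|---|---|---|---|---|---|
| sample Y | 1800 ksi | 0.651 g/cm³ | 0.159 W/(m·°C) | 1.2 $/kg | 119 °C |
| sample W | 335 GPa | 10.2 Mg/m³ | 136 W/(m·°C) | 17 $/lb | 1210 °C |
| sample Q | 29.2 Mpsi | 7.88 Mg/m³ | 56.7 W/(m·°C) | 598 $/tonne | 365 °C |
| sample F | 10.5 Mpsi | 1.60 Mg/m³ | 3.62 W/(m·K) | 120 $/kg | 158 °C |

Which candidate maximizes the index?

sample W

Screen on constraints: k ≥ 30.2 W/(m·K); cost ≤ 79 $/kg; max service T ≥ 138 °C. Survivors: sample W, sample Q.
Convert each candidate to consistent units, then evaluate M:
  sample W: E = 335.0 GPa, ρ = 10200 kg/m³
  sample Q: E = 201.3 GPa, ρ = 7880 kg/m³
  sample W: M = 32.8 MN·m/kg
  sample Q: M = 25.5 MN·m/kg
Sample W has the largest M.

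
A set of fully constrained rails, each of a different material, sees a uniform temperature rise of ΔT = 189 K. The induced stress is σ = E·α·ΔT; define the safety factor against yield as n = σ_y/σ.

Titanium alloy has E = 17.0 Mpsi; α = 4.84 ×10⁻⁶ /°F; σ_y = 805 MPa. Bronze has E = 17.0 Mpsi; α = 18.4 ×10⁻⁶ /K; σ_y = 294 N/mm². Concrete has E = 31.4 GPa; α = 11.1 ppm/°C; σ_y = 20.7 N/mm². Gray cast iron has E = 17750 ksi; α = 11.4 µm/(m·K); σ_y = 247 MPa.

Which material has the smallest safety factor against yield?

With everything in SI (GPa, ×10⁻⁶/K, MPa):
  titanium alloy: E = 117.2, α = 8.71, σ_y = 805.0 → σ = 193 MPa, n = 4.17
  bronze: E = 117.2, α = 18.4, σ_y = 294.0 → σ = 408 MPa, n = 0.721
  concrete: E = 31.40, α = 11.1, σ_y = 20.70 → σ = 65.9 MPa, n = 0.314
  gray cast iron: E = 122.4, α = 11.4, σ_y = 247.0 → σ = 264 MPa, n = 0.937
Smallest n: concrete with n = 0.314.

concrete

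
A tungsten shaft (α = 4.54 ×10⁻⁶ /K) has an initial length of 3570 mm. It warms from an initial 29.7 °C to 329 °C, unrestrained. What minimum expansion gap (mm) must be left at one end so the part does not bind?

ΔT = 329 − 29.7 = 299.3 K.
ΔL = α·L₀·ΔT = 4.54×10⁻⁶ × 3570 mm × 299.3 K = 4.85 mm.

4.85 mm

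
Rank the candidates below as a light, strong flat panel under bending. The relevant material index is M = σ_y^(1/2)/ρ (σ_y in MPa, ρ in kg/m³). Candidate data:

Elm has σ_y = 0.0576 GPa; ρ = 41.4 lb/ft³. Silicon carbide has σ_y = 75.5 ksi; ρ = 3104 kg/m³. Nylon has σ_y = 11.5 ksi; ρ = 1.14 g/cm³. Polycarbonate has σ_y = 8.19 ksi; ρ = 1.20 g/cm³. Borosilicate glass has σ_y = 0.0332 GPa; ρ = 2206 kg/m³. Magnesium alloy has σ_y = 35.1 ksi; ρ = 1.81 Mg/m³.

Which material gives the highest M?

In SI units:
  elm: σ_y = 57.60 MPa, ρ = 663.2 kg/m³
  silicon carbide: σ_y = 520.6 MPa, ρ = 3104 kg/m³
  nylon: σ_y = 79.29 MPa, ρ = 1140 kg/m³
  polycarbonate: σ_y = 56.47 MPa, ρ = 1200 kg/m³
  borosilicate glass: σ_y = 33.20 MPa, ρ = 2206 kg/m³
  magnesium alloy: σ_y = 242.0 MPa, ρ = 1810 kg/m³
  elm: M = 11.4×10⁻³
  magnesium alloy: M = 8.59×10⁻³
  nylon: M = 7.81×10⁻³
  silicon carbide: M = 7.35×10⁻³
  polycarbonate: M = 6.26×10⁻³
  borosilicate glass: M = 2.61×10⁻³
Elm has the largest M.

elm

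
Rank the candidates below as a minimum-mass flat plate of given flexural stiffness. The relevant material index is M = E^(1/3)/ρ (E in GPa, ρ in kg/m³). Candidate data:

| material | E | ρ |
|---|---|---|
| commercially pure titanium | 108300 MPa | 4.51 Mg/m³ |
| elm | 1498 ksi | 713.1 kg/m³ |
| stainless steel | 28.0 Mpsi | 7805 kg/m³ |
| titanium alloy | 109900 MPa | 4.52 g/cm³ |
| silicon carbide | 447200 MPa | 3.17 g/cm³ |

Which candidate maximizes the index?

elm

After converting to SI:
  commercially pure titanium: E = 108.3 GPa, ρ = 4510 kg/m³
  elm: E = 10.33 GPa, ρ = 713.1 kg/m³
  stainless steel: E = 193.1 GPa, ρ = 7805 kg/m³
  titanium alloy: E = 109.9 GPa, ρ = 4520 kg/m³
  silicon carbide: E = 447.2 GPa, ρ = 3170 kg/m³
  elm: M = 3.05×10⁻³
  silicon carbide: M = 2.41×10⁻³
  titanium alloy: M = 1.06×10⁻³
  commercially pure titanium: M = 1.06×10⁻³
  stainless steel: M = 0.740×10⁻³
Elm ranks first.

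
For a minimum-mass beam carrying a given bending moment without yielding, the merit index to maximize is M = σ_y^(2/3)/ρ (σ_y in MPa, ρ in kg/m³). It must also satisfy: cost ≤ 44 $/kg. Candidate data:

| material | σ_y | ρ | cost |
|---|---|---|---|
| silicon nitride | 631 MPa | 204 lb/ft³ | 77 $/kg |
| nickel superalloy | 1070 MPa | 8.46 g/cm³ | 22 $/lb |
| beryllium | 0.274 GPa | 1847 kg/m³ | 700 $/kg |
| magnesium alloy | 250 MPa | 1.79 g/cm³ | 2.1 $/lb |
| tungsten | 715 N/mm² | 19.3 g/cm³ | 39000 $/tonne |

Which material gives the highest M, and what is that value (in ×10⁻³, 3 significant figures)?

Screen on constraints: cost ≤ 44 $/kg. Survivors: magnesium alloy, tungsten.
Putting every candidate on a common basis:
  magnesium alloy: σ_y = 250.0 MPa, ρ = 1790 kg/m³
  tungsten: σ_y = 715.0 MPa, ρ = 19300 kg/m³
  magnesium alloy: M = 22.2×10⁻³
  tungsten: M = 4.14×10⁻³
Magnesium alloy ranks first.

magnesium alloy, M = 22.2×10⁻³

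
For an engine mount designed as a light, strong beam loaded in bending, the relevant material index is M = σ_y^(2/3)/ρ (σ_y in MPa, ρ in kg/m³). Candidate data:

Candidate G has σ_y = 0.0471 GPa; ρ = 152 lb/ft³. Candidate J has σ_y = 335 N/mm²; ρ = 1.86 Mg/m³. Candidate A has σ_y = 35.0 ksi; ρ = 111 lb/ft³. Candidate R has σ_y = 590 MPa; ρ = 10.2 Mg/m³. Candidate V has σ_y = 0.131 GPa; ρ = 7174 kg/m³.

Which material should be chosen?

candidate J

Normalizing units and computing the index:
  candidate G: σ_y = 47.10 MPa, ρ = 2435 kg/m³
  candidate J: σ_y = 335.0 MPa, ρ = 1860 kg/m³
  candidate A: σ_y = 241.3 MPa, ρ = 1778 kg/m³
  candidate R: σ_y = 590.0 MPa, ρ = 10200 kg/m³
  candidate V: σ_y = 131.0 MPa, ρ = 7174 kg/m³
  candidate J: M = 25.9×10⁻³
  candidate A: M = 21.8×10⁻³
  candidate R: M = 6.90×10⁻³
  candidate G: M = 5.36×10⁻³
  candidate V: M = 3.60×10⁻³
Candidate J has the largest M.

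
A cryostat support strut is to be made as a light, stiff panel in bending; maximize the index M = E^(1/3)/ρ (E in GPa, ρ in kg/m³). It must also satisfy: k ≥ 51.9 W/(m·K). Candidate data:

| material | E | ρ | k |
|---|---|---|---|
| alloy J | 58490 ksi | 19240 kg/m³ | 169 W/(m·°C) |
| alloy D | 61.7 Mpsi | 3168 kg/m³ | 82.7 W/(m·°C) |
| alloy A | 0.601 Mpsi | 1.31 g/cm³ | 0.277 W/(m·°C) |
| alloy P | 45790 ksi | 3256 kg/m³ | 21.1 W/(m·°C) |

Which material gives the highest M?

alloy D

Screen on constraints: k ≥ 51.9 W/(m·K). Survivors: alloy J, alloy D.
After converting to SI:
  alloy J: E = 403.3 GPa, ρ = 19240 kg/m³
  alloy D: E = 425.4 GPa, ρ = 3168 kg/m³
  alloy D: M = 2.37×10⁻³
  alloy J: M = 0.384×10⁻³
Alloy D ranks first.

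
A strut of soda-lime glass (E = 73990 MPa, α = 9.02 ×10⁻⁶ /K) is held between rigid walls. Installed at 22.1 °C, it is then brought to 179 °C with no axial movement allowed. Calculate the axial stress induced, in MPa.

105 MPa

E = 73990 MPa = 73.99 GPa.
ΔT = 156.9 K. Constrained thermal stress σ = E·α·ΔT = 73.99×10³ MPa × 9.02×10⁻⁶ × 156.9 = 105 MPa (compressive).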